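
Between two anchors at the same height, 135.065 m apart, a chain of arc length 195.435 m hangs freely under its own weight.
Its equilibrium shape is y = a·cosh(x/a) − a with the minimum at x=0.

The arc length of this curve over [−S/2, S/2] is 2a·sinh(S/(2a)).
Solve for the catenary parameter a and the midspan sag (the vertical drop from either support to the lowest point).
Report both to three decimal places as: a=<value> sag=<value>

a=43.760 sag=63.308

seed: a₀ = √(S³/(24(L−S))) = √(135.065³/(24·60.370)) = 41.238041
iter 1: u=1.637626  f(a)=+8.632e+00  f'(a)=-3.792e+00  a ← 41.238041 − (+8.632e+00/-3.792e+00) = 43.514248
iter 2: u=1.551963  f(a)=+7.662e-01  f'(a)=-3.146e+00  a ← 43.514248 − (+7.662e-01/-3.146e+00) = 43.757779
iter 3: u=1.543326  f(a)=+7.337e-03  f'(a)=-3.086e+00  a ← 43.757779 − (+7.337e-03/-3.086e+00) = 43.760156
iter 4: u=1.543242  f(a)=+6.869e-07  f'(a)=-3.086e+00  a ← 43.760156 − (+6.869e-07/-3.086e+00) = 43.760157
iter 5: u=1.543242  f(a)=+2.842e-14  f'(a)=-3.086e+00  a ← 43.760157 − (+2.842e-14/-3.086e+00) = 43.760157
converged: |Δa| < 1e-12 after 5 iterations
sag = a·(cosh(S/(2a)) − 1) = 43.760157·(cosh(1.543242) − 1) = 63.308331
T_max/T_min = cosh(S/(2a)) = 2.446712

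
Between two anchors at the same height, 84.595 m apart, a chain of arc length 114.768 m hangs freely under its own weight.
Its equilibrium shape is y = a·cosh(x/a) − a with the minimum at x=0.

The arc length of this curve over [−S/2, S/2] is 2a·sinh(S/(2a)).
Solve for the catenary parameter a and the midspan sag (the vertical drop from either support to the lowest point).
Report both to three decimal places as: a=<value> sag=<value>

a=30.349 sag=34.566

seed: a₀ = √(S³/(24(L−S))) = √(84.595³/(24·30.173)) = 28.913600
iter 1: u=1.462893  f(a)=+3.398e+00  f'(a)=-2.569e+00  a ← 28.913600 − (+3.398e+00/-2.569e+00) = 30.236178
iter 2: u=1.398904  f(a)=+2.471e-01  f'(a)=-2.208e+00  a ← 30.236178 − (+2.471e-01/-2.208e+00) = 30.348070
iter 3: u=1.393746  f(a)=+1.532e-03  f'(a)=-2.181e+00  a ← 30.348070 − (+1.532e-03/-2.181e+00) = 30.348773
iter 4: u=1.393714  f(a)=+5.977e-08  f'(a)=-2.181e+00  a ← 30.348773 − (+5.977e-08/-2.181e+00) = 30.348773
iter 5: u=1.393714  f(a)=-1.421e-14  f'(a)=-2.181e+00  a ← 30.348773 − (-1.421e-14/-2.181e+00) = 30.348773
converged: |Δa| < 1e-12 after 5 iterations
sag = a·(cosh(S/(2a)) − 1) = 30.348773·(cosh(1.393714) − 1) = 34.566337
T_max/T_min = cosh(S/(2a)) = 2.138970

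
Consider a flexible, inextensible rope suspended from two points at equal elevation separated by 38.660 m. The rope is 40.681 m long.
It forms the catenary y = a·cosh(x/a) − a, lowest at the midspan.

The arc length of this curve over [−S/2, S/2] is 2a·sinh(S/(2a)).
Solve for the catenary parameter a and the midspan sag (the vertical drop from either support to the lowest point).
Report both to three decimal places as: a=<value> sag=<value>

a=34.782 sag=5.511

seed: a₀ = √(S³/(24(L−S))) = √(38.660³/(24·2.021)) = 34.514692
iter 1: u=0.560051  f(a)=+3.193e-02  f'(a)=-1.208e-01  a ← 34.514692 − (+3.193e-02/-1.208e-01) = 34.778983
iter 2: u=0.555795  f(a)=+3.705e-04  f'(a)=-1.180e-01  a ← 34.778983 − (+3.705e-04/-1.180e-01) = 34.782122
iter 3: u=0.555745  f(a)=+5.118e-08  f'(a)=-1.180e-01  a ← 34.782122 − (+5.118e-08/-1.180e-01) = 34.782123
iter 4: u=0.555745  f(a)=-7.105e-15  f'(a)=-1.180e-01  a ← 34.782123 − (-7.105e-15/-1.180e-01) = 34.782123
converged: |Δa| < 1e-12 after 4 iterations
sag = a·(cosh(S/(2a)) − 1) = 34.782123·(cosh(0.555745) − 1) = 5.510954
T_max/T_min = cosh(S/(2a)) = 1.158442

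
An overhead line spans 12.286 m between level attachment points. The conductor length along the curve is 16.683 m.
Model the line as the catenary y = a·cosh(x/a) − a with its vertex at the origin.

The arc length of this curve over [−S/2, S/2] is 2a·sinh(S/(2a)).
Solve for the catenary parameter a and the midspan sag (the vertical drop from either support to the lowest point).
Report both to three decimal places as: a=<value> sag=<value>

a=4.401 sag=5.030

seed: a₀ = √(S³/(24(L−S))) = √(12.286³/(24·4.397)) = 4.192103
iter 1: u=1.465374  f(a)=+4.970e-01  f'(a)=-2.584e+00  a ← 4.192103 − (+4.970e-01/-2.584e+00) = 4.384412
iter 2: u=1.401100  f(a)=+3.624e-02  f'(a)=-2.220e+00  a ← 4.384412 − (+3.624e-02/-2.220e+00) = 4.400739
iter 3: u=1.395902  f(a)=+2.263e-04  f'(a)=-2.192e+00  a ← 4.400739 − (+2.263e-04/-2.192e+00) = 4.400843
iter 4: u=1.395869  f(a)=+8.943e-09  f'(a)=-2.192e+00  a ← 4.400843 − (+8.943e-09/-2.192e+00) = 4.400843
iter 5: u=1.395869  f(a)=+0.000e+00  f'(a)=-2.192e+00  a ← 4.400843 − (+0.000e+00/-2.192e+00) = 4.400843
converged: |Δa| < 1e-12 after 5 iterations
sag = a·(cosh(S/(2a)) − 1) = 4.400843·(cosh(1.395869) − 1) = 5.030384
T_max/T_min = cosh(S/(2a)) = 2.143050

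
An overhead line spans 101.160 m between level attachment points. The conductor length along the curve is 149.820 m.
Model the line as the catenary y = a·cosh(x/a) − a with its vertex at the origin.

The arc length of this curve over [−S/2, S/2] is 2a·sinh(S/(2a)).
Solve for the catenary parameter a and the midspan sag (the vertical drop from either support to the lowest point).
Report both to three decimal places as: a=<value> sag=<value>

seed: a₀ = √(S³/(24(L−S))) = √(101.160³/(24·48.660)) = 29.772929
iter 1: u=1.698859  f(a)=+7.524e+00  f'(a)=-4.315e+00  a ← 29.772929 − (+7.524e+00/-4.315e+00) = 31.516787
iter 2: u=1.604859  f(a)=+7.117e-01  f'(a)=-3.534e+00  a ← 31.516787 − (+7.117e-01/-3.534e+00) = 31.718194
iter 3: u=1.594668  f(a)=+7.837e-03  f'(a)=-3.456e+00  a ← 31.718194 − (+7.837e-03/-3.456e+00) = 31.720461
iter 4: u=1.594554  f(a)=+9.735e-07  f'(a)=-3.456e+00  a ← 31.720461 − (+9.735e-07/-3.456e+00) = 31.720461
iter 5: u=1.594554  f(a)=-2.842e-14  f'(a)=-3.456e+00  a ← 31.720461 − (-2.842e-14/-3.456e+00) = 31.720461
converged: |Δa| < 1e-12 after 5 iterations
sag = a·(cosh(S/(2a)) − 1) = 31.720461·(cosh(1.594554) − 1) = 49.628760
T_max/T_min = cosh(S/(2a)) = 2.564566

a=31.720 sag=49.629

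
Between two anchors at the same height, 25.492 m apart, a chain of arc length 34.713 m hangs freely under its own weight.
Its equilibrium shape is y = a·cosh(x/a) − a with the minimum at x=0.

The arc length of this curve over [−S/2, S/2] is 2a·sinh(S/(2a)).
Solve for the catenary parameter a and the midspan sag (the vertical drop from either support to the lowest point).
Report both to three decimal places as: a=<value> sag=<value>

seed: a₀ = √(S³/(24(L−S))) = √(25.492³/(24·9.221)) = 8.651895
iter 1: u=1.473203  f(a)=+1.054e+00  f'(a)=-2.632e+00  a ← 8.651895 − (+1.054e+00/-2.632e+00) = 9.052398
iter 2: u=1.408025  f(a)=+7.760e-02  f'(a)=-2.257e+00  a ← 9.052398 − (+7.760e-02/-2.257e+00) = 9.086779
iter 3: u=1.402697  f(a)=+4.946e-04  f'(a)=-2.228e+00  a ← 9.086779 − (+4.946e-04/-2.228e+00) = 9.087001
iter 4: u=1.402663  f(a)=+2.038e-08  f'(a)=-2.228e+00  a ← 9.087001 − (+2.038e-08/-2.228e+00) = 9.087001
iter 5: u=1.402663  f(a)=+0.000e+00  f'(a)=-2.228e+00  a ← 9.087001 − (+0.000e+00/-2.228e+00) = 9.087001
converged: |Δa| < 1e-12 after 5 iterations
sag = a·(cosh(S/(2a)) − 1) = 9.087001·(cosh(1.402663) − 1) = 10.504367
T_max/T_min = cosh(S/(2a)) = 2.155977

a=9.087 sag=10.504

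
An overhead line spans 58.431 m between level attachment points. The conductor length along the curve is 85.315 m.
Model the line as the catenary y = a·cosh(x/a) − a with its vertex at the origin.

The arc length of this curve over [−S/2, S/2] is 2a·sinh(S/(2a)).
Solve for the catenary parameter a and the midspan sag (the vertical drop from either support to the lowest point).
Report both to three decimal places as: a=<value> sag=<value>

seed: a₀ = √(S³/(24(L−S))) = √(58.431³/(24·26.884)) = 17.583787
iter 1: u=1.661502  f(a)=+3.964e+00  f'(a)=-3.990e+00  a ← 17.583787 − (+3.964e+00/-3.990e+00) = 18.577447
iter 2: u=1.572633  f(a)=+3.609e-01  f'(a)=-3.294e+00  a ← 18.577447 − (+3.609e-01/-3.294e+00) = 18.687014
iter 3: u=1.563412  f(a)=+3.651e-03  f'(a)=-3.227e+00  a ← 18.687014 − (+3.651e-03/-3.227e+00) = 18.688145
iter 4: u=1.563317  f(a)=+3.822e-07  f'(a)=-3.226e+00  a ← 18.688145 − (+3.822e-07/-3.226e+00) = 18.688145
iter 5: u=1.563317  f(a)=+1.421e-14  f'(a)=-3.226e+00  a ← 18.688145 − (+1.421e-14/-3.226e+00) = 18.688145
converged: |Δa| < 1e-12 after 5 iterations
sag = a·(cosh(S/(2a)) − 1) = 18.688145·(cosh(1.563317) − 1) = 27.883403
T_max/T_min = cosh(S/(2a)) = 2.492037

a=18.688 sag=27.883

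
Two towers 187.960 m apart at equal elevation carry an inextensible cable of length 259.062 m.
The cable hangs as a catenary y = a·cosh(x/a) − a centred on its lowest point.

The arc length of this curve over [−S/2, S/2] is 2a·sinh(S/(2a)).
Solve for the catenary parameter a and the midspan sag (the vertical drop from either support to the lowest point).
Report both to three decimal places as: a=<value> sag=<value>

seed: a₀ = √(S³/(24(L−S))) = √(187.960³/(24·71.102)) = 62.380898
iter 1: u=1.506551  f(a)=+8.519e+00  f'(a)=-2.841e+00  a ← 62.380898 − (+8.519e+00/-2.841e+00) = 65.379772
iter 2: u=1.437448  f(a)=+6.528e-01  f'(a)=-2.421e+00  a ← 65.379772 − (+6.528e-01/-2.421e+00) = 65.649475
iter 3: u=1.431542  f(a)=+4.537e-03  f'(a)=-2.387e+00  a ← 65.649475 − (+4.537e-03/-2.387e+00) = 65.651376
iter 4: u=1.431501  f(a)=+2.225e-07  f'(a)=-2.387e+00  a ← 65.651376 − (+2.225e-07/-2.387e+00) = 65.651376
iter 5: u=1.431501  f(a)=-5.684e-14  f'(a)=-2.387e+00  a ← 65.651376 − (-5.684e-14/-2.387e+00) = 65.651376
converged: |Δa| < 1e-12 after 5 iterations
sag = a·(cosh(S/(2a)) − 1) = 65.651376·(cosh(1.431501) − 1) = 79.567022
T_max/T_min = cosh(S/(2a)) = 2.211963

a=65.651 sag=79.567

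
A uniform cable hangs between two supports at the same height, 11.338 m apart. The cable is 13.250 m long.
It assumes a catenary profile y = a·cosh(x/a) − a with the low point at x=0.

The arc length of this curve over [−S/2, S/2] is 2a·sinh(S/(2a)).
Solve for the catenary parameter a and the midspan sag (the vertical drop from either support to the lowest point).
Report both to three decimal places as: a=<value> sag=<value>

seed: a₀ = √(S³/(24(L−S))) = √(11.338³/(24·1.912)) = 5.635794
iter 1: u=1.005892  f(a)=+9.909e-02  f'(a)=-7.497e-01  a ← 5.635794 − (+9.909e-02/-7.497e-01) = 5.767971
iter 2: u=0.982841  f(a)=+3.593e-03  f'(a)=-6.962e-01  a ← 5.767971 − (+3.593e-03/-6.962e-01) = 5.773132
iter 3: u=0.981963  f(a)=+5.119e-06  f'(a)=-6.942e-01  a ← 5.773132 − (+5.119e-06/-6.942e-01) = 5.773139
iter 4: u=0.981961  f(a)=+1.042e-11  f'(a)=-6.942e-01  a ← 5.773139 − (+1.042e-11/-6.942e-01) = 5.773139
iter 5: u=0.981961  f(a)=+1.776e-15  f'(a)=-6.942e-01  a ← 5.773139 − (+1.776e-15/-6.942e-01) = 5.773139
converged: |Δa| < 1e-12 after 5 iterations
sag = a·(cosh(S/(2a)) − 1) = 5.773139·(cosh(0.981961) − 1) = 3.014338
T_max/T_min = cosh(S/(2a)) = 1.522132

a=5.773 sag=3.014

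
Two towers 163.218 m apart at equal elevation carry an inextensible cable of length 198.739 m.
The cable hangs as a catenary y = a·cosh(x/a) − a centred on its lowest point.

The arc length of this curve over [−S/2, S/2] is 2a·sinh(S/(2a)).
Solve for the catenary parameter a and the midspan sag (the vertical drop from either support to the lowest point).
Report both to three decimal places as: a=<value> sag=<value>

a=73.641 sag=50.041

seed: a₀ = √(S³/(24(L−S))) = √(163.218³/(24·35.521)) = 71.417372
iter 1: u=1.142705  f(a)=+2.393e+00  f'(a)=-1.131e+00  a ← 71.417372 − (+2.393e+00/-1.131e+00) = 73.533095
iter 2: u=1.109827  f(a)=+1.104e-01  f'(a)=-1.029e+00  a ← 73.533095 − (+1.104e-01/-1.029e+00) = 73.640457
iter 3: u=1.108209  f(a)=+2.605e-04  f'(a)=-1.024e+00  a ← 73.640457 − (+2.605e-04/-1.024e+00) = 73.640711
iter 4: u=1.108205  f(a)=+1.457e-09  f'(a)=-1.024e+00  a ← 73.640711 − (+1.457e-09/-1.024e+00) = 73.640711
iter 5: u=1.108205  f(a)=+0.000e+00  f'(a)=-1.024e+00  a ← 73.640711 − (+0.000e+00/-1.024e+00) = 73.640711
converged: |Δa| < 1e-12 after 5 iterations
sag = a·(cosh(S/(2a)) − 1) = 73.640711·(cosh(1.108205) − 1) = 50.041348
T_max/T_min = cosh(S/(2a)) = 1.679534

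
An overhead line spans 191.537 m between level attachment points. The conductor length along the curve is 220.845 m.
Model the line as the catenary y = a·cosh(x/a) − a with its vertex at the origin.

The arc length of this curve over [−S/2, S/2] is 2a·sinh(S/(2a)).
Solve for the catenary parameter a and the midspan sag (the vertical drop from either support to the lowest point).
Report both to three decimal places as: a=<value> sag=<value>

a=102.167 sag=48.270

seed: a₀ = √(S³/(24(L−S))) = √(191.537³/(24·29.308)) = 99.949427
iter 1: u=0.958170  f(a)=+1.375e+00  f'(a)=-6.421e-01  a ← 99.949427 − (+1.375e+00/-6.421e-01) = 102.091098
iter 2: u=0.938069  f(a)=+4.544e-02  f'(a)=-6.003e-01  a ← 102.091098 − (+4.544e-02/-6.003e-01) = 102.166798
iter 3: u=0.937374  f(a)=+5.338e-05  f'(a)=-5.989e-01  a ← 102.166798 − (+5.338e-05/-5.989e-01) = 102.166887
iter 4: u=0.937373  f(a)=+7.390e-11  f'(a)=-5.989e-01  a ← 102.166887 − (+7.390e-11/-5.989e-01) = 102.166887
iter 5: u=0.937373  f(a)=-2.842e-14  f'(a)=-5.989e-01  a ← 102.166887 − (-2.842e-14/-5.989e-01) = 102.166887
converged: |Δa| < 1e-12 after 5 iterations
sag = a·(cosh(S/(2a)) − 1) = 102.166887·(cosh(0.937373) − 1) = 48.269815
T_max/T_min = cosh(S/(2a)) = 1.472460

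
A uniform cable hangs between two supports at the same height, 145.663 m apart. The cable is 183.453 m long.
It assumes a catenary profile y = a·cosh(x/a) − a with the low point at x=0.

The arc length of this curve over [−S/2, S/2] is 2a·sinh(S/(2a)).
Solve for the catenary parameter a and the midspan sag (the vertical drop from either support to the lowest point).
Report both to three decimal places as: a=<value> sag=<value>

a=60.524 sag=49.371

seed: a₀ = √(S³/(24(L−S))) = √(145.663³/(24·37.790)) = 58.375392
iter 1: u=1.247640  f(a)=+3.053e+00  f'(a)=-1.508e+00  a ← 58.375392 − (+3.053e+00/-1.508e+00) = 60.399943
iter 2: u=1.205821  f(a)=+1.660e-01  f'(a)=-1.348e+00  a ← 60.399943 − (+1.660e-01/-1.348e+00) = 60.523097
iter 3: u=1.203367  f(a)=+5.533e-04  f'(a)=-1.339e+00  a ← 60.523097 − (+5.533e-04/-1.339e+00) = 60.523510
iter 4: u=1.203359  f(a)=+6.193e-09  f'(a)=-1.339e+00  a ← 60.523510 − (+6.193e-09/-1.339e+00) = 60.523510
iter 5: u=1.203359  f(a)=+2.842e-14  f'(a)=-1.339e+00  a ← 60.523510 − (+2.842e-14/-1.339e+00) = 60.523510
converged: |Δa| < 1e-12 after 5 iterations
sag = a·(cosh(S/(2a)) − 1) = 60.523510·(cosh(1.203359) − 1) = 49.371194
T_max/T_min = cosh(S/(2a)) = 1.815736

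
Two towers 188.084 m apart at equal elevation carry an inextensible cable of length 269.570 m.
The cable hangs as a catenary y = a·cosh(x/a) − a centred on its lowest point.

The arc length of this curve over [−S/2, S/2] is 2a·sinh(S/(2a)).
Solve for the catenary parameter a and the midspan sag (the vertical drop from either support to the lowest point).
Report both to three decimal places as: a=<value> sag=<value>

a=61.795 sag=86.480

seed: a₀ = √(S³/(24(L−S))) = √(188.084³/(24·81.486)) = 58.328480
iter 1: u=1.612283  f(a)=+1.127e+01  f'(a)=-3.591e+00  a ← 58.328480 − (+1.127e+01/-3.591e+00) = 61.466980
iter 2: u=1.529960  f(a)=+9.736e-01  f'(a)=-2.995e+00  a ← 61.466980 − (+9.736e-01/-2.995e+00) = 61.792034
iter 3: u=1.521911  f(a)=+8.783e-03  f'(a)=-2.941e+00  a ← 61.792034 − (+8.783e-03/-2.941e+00) = 61.795020
iter 4: u=1.521838  f(a)=+7.289e-07  f'(a)=-2.941e+00  a ← 61.795020 − (+7.289e-07/-2.941e+00) = 61.795020
iter 5: u=1.521838  f(a)=-5.684e-14  f'(a)=-2.941e+00  a ← 61.795020 − (-5.684e-14/-2.941e+00) = 61.795020
converged: |Δa| < 1e-12 after 5 iterations
sag = a·(cosh(S/(2a)) − 1) = 61.795020·(cosh(1.521838) − 1) = 86.480469
T_max/T_min = cosh(S/(2a)) = 2.399473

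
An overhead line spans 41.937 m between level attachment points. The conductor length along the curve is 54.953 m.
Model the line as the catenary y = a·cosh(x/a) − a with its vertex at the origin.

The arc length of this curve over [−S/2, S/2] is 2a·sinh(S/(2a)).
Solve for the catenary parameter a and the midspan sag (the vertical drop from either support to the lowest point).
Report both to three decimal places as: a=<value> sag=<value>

seed: a₀ = √(S³/(24(L−S))) = √(41.937³/(24·13.016)) = 15.365675
iter 1: u=1.364633  f(a)=+1.267e+00  f'(a)=-2.031e+00  a ← 15.365675 − (+1.267e+00/-2.031e+00) = 15.989430
iter 2: u=1.311398  f(a)=+8.124e-02  f'(a)=-1.778e+00  a ← 15.989430 − (+8.124e-02/-1.778e+00) = 16.035109
iter 3: u=1.307662  f(a)=+3.846e-04  f'(a)=-1.762e+00  a ← 16.035109 − (+3.846e-04/-1.762e+00) = 16.035327
iter 4: u=1.307644  f(a)=+8.707e-09  f'(a)=-1.762e+00  a ← 16.035327 − (+8.707e-09/-1.762e+00) = 16.035327
iter 5: u=1.307644  f(a)=-7.105e-15  f'(a)=-1.762e+00  a ← 16.035327 − (-7.105e-15/-1.762e+00) = 16.035327
converged: |Δa| < 1e-12 after 5 iterations
sag = a·(cosh(S/(2a)) − 1) = 16.035327·(cosh(1.307644) − 1) = 15.778031
T_max/T_min = cosh(S/(2a)) = 1.983954

a=16.035 sag=15.778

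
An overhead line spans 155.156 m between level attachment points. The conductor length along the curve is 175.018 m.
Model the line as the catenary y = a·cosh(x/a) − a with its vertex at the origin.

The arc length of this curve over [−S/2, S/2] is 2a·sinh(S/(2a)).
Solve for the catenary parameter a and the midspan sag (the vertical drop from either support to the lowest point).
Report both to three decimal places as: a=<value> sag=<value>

seed: a₀ = √(S³/(24(L−S))) = √(155.156³/(24·19.862)) = 88.518848
iter 1: u=0.876401  f(a)=+7.769e-01  f'(a)=-4.842e-01  a ← 88.518848 − (+7.769e-01/-4.842e-01) = 90.123335
iter 2: u=0.860798  f(a)=+2.163e-02  f'(a)=-4.576e-01  a ← 90.123335 − (+2.163e-02/-4.576e-01) = 90.170597
iter 3: u=0.860347  f(a)=+1.782e-05  f'(a)=-4.568e-01  a ← 90.170597 − (+1.782e-05/-4.568e-01) = 90.170636
iter 4: u=0.860347  f(a)=+1.211e-11  f'(a)=-4.568e-01  a ← 90.170636 − (+1.211e-11/-4.568e-01) = 90.170636
converged: |Δa| < 1e-12 after 4 iterations
sag = a·(cosh(S/(2a)) − 1) = 90.170636·(cosh(0.860347) − 1) = 35.481935
T_max/T_min = cosh(S/(2a)) = 1.393498

a=90.171 sag=35.482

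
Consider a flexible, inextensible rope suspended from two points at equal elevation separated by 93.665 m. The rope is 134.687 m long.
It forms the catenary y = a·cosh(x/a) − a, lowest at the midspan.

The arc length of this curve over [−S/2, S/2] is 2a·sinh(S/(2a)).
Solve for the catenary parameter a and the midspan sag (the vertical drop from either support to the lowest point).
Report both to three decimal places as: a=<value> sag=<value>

a=30.624 sag=43.355

seed: a₀ = √(S³/(24(L−S))) = √(93.665³/(24·41.022)) = 28.890295
iter 1: u=1.621046  f(a)=+5.740e+00  f'(a)=-3.660e+00  a ← 28.890295 − (+5.740e+00/-3.660e+00) = 30.458668
iter 2: u=1.537575  f(a)=+5.005e-01  f'(a)=-3.047e+00  a ← 30.458668 − (+5.005e-01/-3.047e+00) = 30.622949
iter 3: u=1.529327  f(a)=+4.610e-03  f'(a)=-2.991e+00  a ← 30.622949 − (+4.610e-03/-2.991e+00) = 30.624490
iter 4: u=1.529250  f(a)=+3.990e-07  f'(a)=-2.990e+00  a ← 30.624490 − (+3.990e-07/-2.990e+00) = 30.624491
iter 5: u=1.529250  f(a)=+2.842e-14  f'(a)=-2.990e+00  a ← 30.624491 − (+2.842e-14/-2.990e+00) = 30.624491
converged: |Δa| < 1e-12 after 5 iterations
sag = a·(cosh(S/(2a)) − 1) = 30.624491·(cosh(1.529250) − 1) = 43.355280
T_max/T_min = cosh(S/(2a)) = 2.415706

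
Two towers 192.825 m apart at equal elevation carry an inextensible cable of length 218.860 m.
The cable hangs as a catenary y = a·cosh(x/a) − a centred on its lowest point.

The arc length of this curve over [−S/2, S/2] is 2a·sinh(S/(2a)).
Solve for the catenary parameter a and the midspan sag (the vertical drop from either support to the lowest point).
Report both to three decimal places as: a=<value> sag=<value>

a=109.223 sag=45.388

seed: a₀ = √(S³/(24(L−S))) = √(192.825³/(24·26.035)) = 107.117542
iter 1: u=0.900063  f(a)=+1.075e+00  f'(a)=-5.266e-01  a ← 107.117542 − (+1.075e+00/-5.266e-01) = 109.159051
iter 2: u=0.883230  f(a)=+3.151e-02  f'(a)=-4.962e-01  a ← 109.159051 − (+3.151e-02/-4.962e-01) = 109.222547
iter 3: u=0.882716  f(a)=+2.886e-05  f'(a)=-4.953e-01  a ← 109.222547 − (+2.886e-05/-4.953e-01) = 109.222605
iter 4: u=0.882716  f(a)=+2.424e-11  f'(a)=-4.953e-01  a ← 109.222605 − (+2.424e-11/-4.953e-01) = 109.222605
converged: |Δa| < 1e-12 after 4 iterations
sag = a·(cosh(S/(2a)) − 1) = 109.222605·(cosh(0.882716) − 1) = 45.388204
T_max/T_min = cosh(S/(2a)) = 1.415557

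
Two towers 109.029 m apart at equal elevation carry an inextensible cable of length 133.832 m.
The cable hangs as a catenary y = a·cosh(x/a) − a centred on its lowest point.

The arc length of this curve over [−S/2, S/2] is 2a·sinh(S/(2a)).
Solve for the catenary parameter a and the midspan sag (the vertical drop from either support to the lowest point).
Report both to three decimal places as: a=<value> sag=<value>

seed: a₀ = √(S³/(24(L−S))) = √(109.029³/(24·24.803)) = 46.661137
iter 1: u=1.168306  f(a)=+1.749e+00  f'(a)=-1.215e+00  a ← 46.661137 − (+1.749e+00/-1.215e+00) = 48.099913
iter 2: u=1.133360  f(a)=+8.414e-02  f'(a)=-1.101e+00  a ← 48.099913 − (+8.414e-02/-1.101e+00) = 48.176335
iter 3: u=1.131562  f(a)=+2.166e-04  f'(a)=-1.095e+00  a ← 48.176335 − (+2.166e-04/-1.095e+00) = 48.176533
iter 4: u=1.131557  f(a)=+1.444e-09  f'(a)=-1.095e+00  a ← 48.176533 − (+1.444e-09/-1.095e+00) = 48.176533
iter 5: u=1.131557  f(a)=-5.684e-14  f'(a)=-1.095e+00  a ← 48.176533 − (-5.684e-14/-1.095e+00) = 48.176533
converged: |Δa| < 1e-12 after 5 iterations
sag = a·(cosh(S/(2a)) − 1) = 48.176533·(cosh(1.131557) − 1) = 34.277875
T_max/T_min = cosh(S/(2a)) = 1.711506

a=48.177 sag=34.278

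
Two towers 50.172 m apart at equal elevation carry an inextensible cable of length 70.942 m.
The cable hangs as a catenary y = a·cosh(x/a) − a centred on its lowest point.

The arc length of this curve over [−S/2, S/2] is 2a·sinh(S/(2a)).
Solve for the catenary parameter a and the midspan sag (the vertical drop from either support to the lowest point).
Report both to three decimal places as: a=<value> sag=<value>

seed: a₀ = √(S³/(24(L−S))) = √(50.172³/(24·20.770)) = 15.917258
iter 1: u=1.576025  f(a)=+2.737e+00  f'(a)=-3.318e+00  a ← 15.917258 − (+2.737e+00/-3.318e+00) = 16.742230
iter 2: u=1.498367  f(a)=+2.272e-01  f'(a)=-2.788e+00  a ← 16.742230 − (+2.272e-01/-2.788e+00) = 16.823720
iter 3: u=1.491109  f(a)=+1.879e-03  f'(a)=-2.742e+00  a ← 16.823720 − (+1.879e-03/-2.742e+00) = 16.824405
iter 4: u=1.491048  f(a)=+1.307e-07  f'(a)=-2.742e+00  a ← 16.824405 − (+1.307e-07/-2.742e+00) = 16.824405
iter 5: u=1.491048  f(a)=+1.421e-14  f'(a)=-2.742e+00  a ← 16.824405 − (+1.421e-14/-2.742e+00) = 16.824405
converged: |Δa| < 1e-12 after 5 iterations
sag = a·(cosh(S/(2a)) − 1) = 16.824405·(cosh(1.491048) − 1) = 22.434383
T_max/T_min = cosh(S/(2a)) = 2.333443

a=16.824 sag=22.434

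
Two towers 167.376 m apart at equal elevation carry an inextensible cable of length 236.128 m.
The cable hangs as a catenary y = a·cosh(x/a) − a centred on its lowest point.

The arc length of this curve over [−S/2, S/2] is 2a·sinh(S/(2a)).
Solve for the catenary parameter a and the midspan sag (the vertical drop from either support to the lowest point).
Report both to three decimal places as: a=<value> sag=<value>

a=56.324 sag=74.487

seed: a₀ = √(S³/(24(L−S))) = √(167.376³/(24·68.752)) = 53.307889
iter 1: u=1.569899  f(a)=+8.987e+00  f'(a)=-3.274e+00  a ← 53.307889 − (+8.987e+00/-3.274e+00) = 56.053013
iter 2: u=1.493015  f(a)=+7.408e-01  f'(a)=-2.754e+00  a ← 56.053013 − (+7.408e-01/-2.754e+00) = 56.321985
iter 3: u=1.485885  f(a)=+6.034e-03  f'(a)=-2.710e+00  a ← 56.321985 − (+6.034e-03/-2.710e+00) = 56.324212
iter 4: u=1.485826  f(a)=+4.075e-07  f'(a)=-2.709e+00  a ← 56.324212 − (+4.075e-07/-2.709e+00) = 56.324212
iter 5: u=1.485826  f(a)=+2.842e-14  f'(a)=-2.709e+00  a ← 56.324212 − (+2.842e-14/-2.709e+00) = 56.324212
converged: |Δa| < 1e-12 after 5 iterations
sag = a·(cosh(S/(2a)) − 1) = 56.324212·(cosh(1.485826) − 1) = 74.486816
T_max/T_min = cosh(S/(2a)) = 2.322465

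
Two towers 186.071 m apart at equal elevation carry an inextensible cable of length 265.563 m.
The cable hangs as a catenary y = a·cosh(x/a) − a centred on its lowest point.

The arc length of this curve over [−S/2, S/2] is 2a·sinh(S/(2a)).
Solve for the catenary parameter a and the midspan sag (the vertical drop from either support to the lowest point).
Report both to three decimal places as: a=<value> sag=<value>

a=61.519 sag=84.821

seed: a₀ = √(S³/(24(L−S))) = √(186.071³/(24·79.492)) = 58.109977
iter 1: u=1.601025  f(a)=+1.083e+01  f'(a)=-3.505e+00  a ← 58.109977 − (+1.083e+01/-3.505e+00) = 61.200949
iter 2: u=1.520164  f(a)=+9.243e-01  f'(a)=-2.930e+00  a ← 61.200949 − (+9.243e-01/-2.930e+00) = 61.516443
iter 3: u=1.512368  f(a)=+8.117e-03  f'(a)=-2.879e+00  a ← 61.516443 − (+8.117e-03/-2.879e+00) = 61.519263
iter 4: u=1.512299  f(a)=+6.382e-07  f'(a)=-2.878e+00  a ← 61.519263 − (+6.382e-07/-2.878e+00) = 61.519263
iter 5: u=1.512299  f(a)=+0.000e+00  f'(a)=-2.878e+00  a ← 61.519263 − (+0.000e+00/-2.878e+00) = 61.519263
converged: |Δa| < 1e-12 after 5 iterations
sag = a·(cosh(S/(2a)) − 1) = 61.519263·(cosh(1.512299) − 1) = 84.821252
T_max/T_min = cosh(S/(2a)) = 2.378775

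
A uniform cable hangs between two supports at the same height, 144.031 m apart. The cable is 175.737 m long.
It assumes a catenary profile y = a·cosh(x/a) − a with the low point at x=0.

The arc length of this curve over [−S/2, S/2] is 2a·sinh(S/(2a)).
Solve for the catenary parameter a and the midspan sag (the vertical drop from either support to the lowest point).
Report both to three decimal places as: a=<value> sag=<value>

seed: a₀ = √(S³/(24(L−S))) = √(144.031³/(24·31.706)) = 62.662485
iter 1: u=1.149260  f(a)=+2.161e+00  f'(a)=-1.152e+00  a ← 62.662485 − (+2.161e+00/-1.152e+00) = 64.538160
iter 2: u=1.115859  f(a)=+1.008e-01  f'(a)=-1.047e+00  a ← 64.538160 − (+1.008e-01/-1.047e+00) = 64.634470
iter 3: u=1.114196  f(a)=+2.433e-04  f'(a)=-1.042e+00  a ← 64.634470 − (+2.433e-04/-1.042e+00) = 64.634703
iter 4: u=1.114192  f(a)=+1.424e-09  f'(a)=-1.042e+00  a ← 64.634703 − (+1.424e-09/-1.042e+00) = 64.634703
iter 5: u=1.114192  f(a)=+0.000e+00  f'(a)=-1.042e+00  a ← 64.634703 − (+0.000e+00/-1.042e+00) = 64.634703
converged: |Δa| < 1e-12 after 5 iterations
sag = a·(cosh(S/(2a)) − 1) = 64.634703·(cosh(1.114192) − 1) = 44.445626
T_max/T_min = cosh(S/(2a)) = 1.687643

a=64.635 sag=44.446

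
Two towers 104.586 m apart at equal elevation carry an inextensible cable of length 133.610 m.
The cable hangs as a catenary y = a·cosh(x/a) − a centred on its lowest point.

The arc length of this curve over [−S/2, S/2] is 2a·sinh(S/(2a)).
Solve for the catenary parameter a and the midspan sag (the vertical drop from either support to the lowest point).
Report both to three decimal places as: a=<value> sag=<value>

seed: a₀ = √(S³/(24(L−S))) = √(104.586³/(24·29.024)) = 40.525285
iter 1: u=1.290380  f(a)=+2.514e+00  f'(a)=-1.686e+00  a ← 40.525285 − (+2.514e+00/-1.686e+00) = 42.017053
iter 2: u=1.244566  f(a)=+1.455e-01  f'(a)=-1.496e+00  a ← 42.017053 − (+1.455e-01/-1.496e+00) = 42.114343
iter 3: u=1.241691  f(a)=+5.535e-04  f'(a)=-1.484e+00  a ← 42.114343 − (+5.535e-04/-1.484e+00) = 42.114716
iter 4: u=1.241680  f(a)=+8.076e-09  f'(a)=-1.484e+00  a ← 42.114716 − (+8.076e-09/-1.484e+00) = 42.114716
iter 5: u=1.241680  f(a)=+2.842e-14  f'(a)=-1.484e+00  a ← 42.114716 − (+2.842e-14/-1.484e+00) = 42.114716
converged: |Δa| < 1e-12 after 5 iterations
sag = a·(cosh(S/(2a)) − 1) = 42.114716·(cosh(1.241680) − 1) = 36.857161
T_max/T_min = cosh(S/(2a)) = 1.875161

a=42.115 sag=36.857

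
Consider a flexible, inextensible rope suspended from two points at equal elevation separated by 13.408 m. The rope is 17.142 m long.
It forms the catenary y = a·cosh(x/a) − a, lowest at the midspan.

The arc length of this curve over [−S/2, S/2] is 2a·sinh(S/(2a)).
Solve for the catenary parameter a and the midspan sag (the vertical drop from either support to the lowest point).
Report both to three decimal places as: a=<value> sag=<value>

a=5.390 sag=4.735

seed: a₀ = √(S³/(24(L−S))) = √(13.408³/(24·3.734)) = 5.186247
iter 1: u=1.292649  f(a)=+3.247e-01  f'(a)=-1.695e+00  a ← 5.186247 − (+3.247e-01/-1.695e+00) = 5.377749
iter 2: u=1.246618  f(a)=+1.885e-02  f'(a)=-1.504e+00  a ← 5.377749 − (+1.885e-02/-1.504e+00) = 5.390284
iter 3: u=1.243719  f(a)=+7.220e-05  f'(a)=-1.492e+00  a ← 5.390284 − (+7.220e-05/-1.492e+00) = 5.390332
iter 4: u=1.243708  f(a)=+1.068e-09  f'(a)=-1.492e+00  a ← 5.390332 − (+1.068e-09/-1.492e+00) = 5.390332
iter 5: u=1.243708  f(a)=+0.000e+00  f'(a)=-1.492e+00  a ← 5.390332 − (+0.000e+00/-1.492e+00) = 5.390332
converged: |Δa| < 1e-12 after 5 iterations
sag = a·(cosh(S/(2a)) − 1) = 5.390332·(cosh(1.243708) − 1) = 4.734771
T_max/T_min = cosh(S/(2a)) = 1.878382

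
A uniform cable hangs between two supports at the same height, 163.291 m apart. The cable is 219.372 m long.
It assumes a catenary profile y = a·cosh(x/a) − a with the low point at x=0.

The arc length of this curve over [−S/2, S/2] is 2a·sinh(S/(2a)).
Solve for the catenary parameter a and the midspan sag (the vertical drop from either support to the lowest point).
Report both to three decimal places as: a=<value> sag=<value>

seed: a₀ = √(S³/(24(L−S))) = √(163.291³/(24·56.081)) = 56.876109
iter 1: u=1.435497  f(a)=+6.070e+00  f'(a)=-2.409e+00  a ← 56.876109 − (+6.070e+00/-2.409e+00) = 59.395293
iter 2: u=1.374612  f(a)=+4.266e-01  f'(a)=-2.082e+00  a ← 59.395293 − (+4.266e-01/-2.082e+00) = 59.600213
iter 3: u=1.369886  f(a)=+2.459e-03  f'(a)=-2.058e+00  a ← 59.600213 − (+2.459e-03/-2.058e+00) = 59.601408
iter 4: u=1.369859  f(a)=+8.274e-08  f'(a)=-2.058e+00  a ← 59.601408 − (+8.274e-08/-2.058e+00) = 59.601408
iter 5: u=1.369859  f(a)=+2.842e-14  f'(a)=-2.058e+00  a ← 59.601408 − (+2.842e-14/-2.058e+00) = 59.601408
converged: |Δa| < 1e-12 after 5 iterations
sag = a·(cosh(S/(2a)) − 1) = 59.601408·(cosh(1.369859) − 1) = 65.231867
T_max/T_min = cosh(S/(2a)) = 2.094469

a=59.601 sag=65.232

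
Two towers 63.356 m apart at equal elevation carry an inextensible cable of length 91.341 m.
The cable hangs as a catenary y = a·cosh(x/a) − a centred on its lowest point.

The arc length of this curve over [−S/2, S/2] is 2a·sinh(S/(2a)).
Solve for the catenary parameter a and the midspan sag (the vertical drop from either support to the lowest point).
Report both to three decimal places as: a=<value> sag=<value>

a=20.636 sag=29.480

seed: a₀ = √(S³/(24(L−S))) = √(63.356³/(24·27.985)) = 19.458679
iter 1: u=1.627963  f(a)=+3.951e+00  f'(a)=-3.714e+00  a ← 19.458679 − (+3.951e+00/-3.714e+00) = 20.522414
iter 2: u=1.543581  f(a)=+3.471e-01  f'(a)=-3.088e+00  a ← 20.522414 − (+3.471e-01/-3.088e+00) = 20.634829
iter 3: u=1.535171  f(a)=+3.250e-03  f'(a)=-3.030e+00  a ← 20.634829 − (+3.250e-03/-3.030e+00) = 20.635901
iter 4: u=1.535092  f(a)=+2.906e-07  f'(a)=-3.030e+00  a ← 20.635901 − (+2.906e-07/-3.030e+00) = 20.635901
iter 5: u=1.535092  f(a)=+2.842e-14  f'(a)=-3.030e+00  a ← 20.635901 − (+2.842e-14/-3.030e+00) = 20.635901
converged: |Δa| < 1e-12 after 5 iterations
sag = a·(cosh(S/(2a)) − 1) = 20.635901·(cosh(1.535092) − 1) = 29.480314
T_max/T_min = cosh(S/(2a)) = 2.428593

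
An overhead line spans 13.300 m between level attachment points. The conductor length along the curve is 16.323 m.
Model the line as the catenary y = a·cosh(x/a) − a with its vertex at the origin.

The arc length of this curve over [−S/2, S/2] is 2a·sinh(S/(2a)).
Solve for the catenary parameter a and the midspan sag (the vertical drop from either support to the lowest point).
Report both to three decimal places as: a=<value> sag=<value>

seed: a₀ = √(S³/(24(L−S))) = √(13.300³/(24·3.023)) = 5.694463
iter 1: u=1.167801  f(a)=+2.130e-01  f'(a)=-1.214e+00  a ← 5.694463 − (+2.130e-01/-1.214e+00) = 5.869912
iter 2: u=1.132896  f(a)=+1.024e-02  f'(a)=-1.100e+00  a ← 5.869912 − (+1.024e-02/-1.100e+00) = 5.879223
iter 3: u=1.131102  f(a)=+2.631e-05  f'(a)=-1.094e+00  a ← 5.879223 − (+2.631e-05/-1.094e+00) = 5.879247
iter 4: u=1.131097  f(a)=+1.747e-10  f'(a)=-1.094e+00  a ← 5.879247 − (+1.747e-10/-1.094e+00) = 5.879247
iter 5: u=1.131097  f(a)=-3.553e-15  f'(a)=-1.094e+00  a ← 5.879247 − (-3.553e-15/-1.094e+00) = 5.879247
converged: |Δa| < 1e-12 after 5 iterations
sag = a·(cosh(S/(2a)) − 1) = 5.879247·(cosh(1.131097) − 1) = 4.179363
T_max/T_min = cosh(S/(2a)) = 1.710867

a=5.879 sag=4.179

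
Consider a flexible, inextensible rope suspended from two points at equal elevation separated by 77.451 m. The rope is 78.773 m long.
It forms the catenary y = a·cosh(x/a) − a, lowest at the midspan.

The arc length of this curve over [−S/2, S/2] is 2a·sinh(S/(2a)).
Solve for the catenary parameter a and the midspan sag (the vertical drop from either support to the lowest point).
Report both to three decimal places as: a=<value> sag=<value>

seed: a₀ = √(S³/(24(L−S))) = √(77.451³/(24·1.322)) = 121.009425
iter 1: u=0.320021  f(a)=+6.786e-03  f'(a)=-2.207e-02  a ← 121.009425 − (+6.786e-03/-2.207e-02) = 121.316845
iter 2: u=0.319210  f(a)=+2.595e-05  f'(a)=-2.191e-02  a ← 121.316845 − (+2.595e-05/-2.191e-02) = 121.318030
iter 3: u=0.319206  f(a)=+3.826e-10  f'(a)=-2.190e-02  a ← 121.318030 − (+3.826e-10/-2.190e-02) = 121.318030
iter 4: u=0.319206  f(a)=+0.000e+00  f'(a)=-2.190e-02  a ← 121.318030 − (+0.000e+00/-2.190e-02) = 121.318030
converged: |Δa| < 1e-12 after 4 iterations
sag = a·(cosh(S/(2a)) − 1) = 121.318030·(cosh(0.319206) − 1) = 6.233375
T_max/T_min = cosh(S/(2a)) = 1.051380

a=121.318 sag=6.233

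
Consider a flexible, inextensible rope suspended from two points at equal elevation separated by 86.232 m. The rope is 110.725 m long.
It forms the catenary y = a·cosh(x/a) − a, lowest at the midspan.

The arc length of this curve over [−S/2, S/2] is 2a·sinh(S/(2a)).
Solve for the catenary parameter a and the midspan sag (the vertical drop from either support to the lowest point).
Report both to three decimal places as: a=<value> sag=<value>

a=34.352 sag=30.802

seed: a₀ = √(S³/(24(L−S))) = √(86.232³/(24·24.493)) = 33.027529
iter 1: u=1.305456  f(a)=+2.174e+00  f'(a)=-1.752e+00  a ← 33.027529 − (+2.174e+00/-1.752e+00) = 34.268394
iter 2: u=1.258186  f(a)=+1.285e-01  f'(a)=-1.550e+00  a ← 34.268394 − (+1.285e-01/-1.550e+00) = 34.351291
iter 3: u=1.255149  f(a)=+5.116e-04  f'(a)=-1.538e+00  a ← 34.351291 − (+5.116e-04/-1.538e+00) = 34.351624
iter 4: u=1.255137  f(a)=+8.179e-09  f'(a)=-1.538e+00  a ← 34.351624 − (+8.179e-09/-1.538e+00) = 34.351624
iter 5: u=1.255137  f(a)=-1.421e-14  f'(a)=-1.538e+00  a ← 34.351624 − (-1.421e-14/-1.538e+00) = 34.351624
converged: |Δa| < 1e-12 after 5 iterations
sag = a·(cosh(S/(2a)) − 1) = 34.351624·(cosh(1.255137) − 1) = 30.802351
T_max/T_min = cosh(S/(2a)) = 1.896678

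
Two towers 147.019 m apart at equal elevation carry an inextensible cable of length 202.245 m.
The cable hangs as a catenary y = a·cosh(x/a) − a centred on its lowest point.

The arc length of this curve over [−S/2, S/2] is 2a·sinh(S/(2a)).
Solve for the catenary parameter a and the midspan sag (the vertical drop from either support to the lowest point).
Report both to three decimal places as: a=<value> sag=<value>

seed: a₀ = √(S³/(24(L−S))) = √(147.019³/(24·55.226)) = 48.964664
iter 1: u=1.501277  f(a)=+6.568e+00  f'(a)=-2.807e+00  a ← 48.964664 − (+6.568e+00/-2.807e+00) = 51.304720
iter 2: u=1.432802  f(a)=+5.002e-01  f'(a)=-2.394e+00  a ← 51.304720 − (+5.002e-01/-2.394e+00) = 51.513643
iter 3: u=1.426991  f(a)=+3.430e-03  f'(a)=-2.361e+00  a ← 51.513643 − (+3.430e-03/-2.361e+00) = 51.515095
iter 4: u=1.426951  f(a)=+1.637e-07  f'(a)=-2.361e+00  a ← 51.515095 − (+1.637e-07/-2.361e+00) = 51.515095
iter 5: u=1.426951  f(a)=-5.684e-14  f'(a)=-2.361e+00  a ← 51.515095 − (-5.684e-14/-2.361e+00) = 51.515095
converged: |Δa| < 1e-12 after 5 iterations
sag = a·(cosh(S/(2a)) − 1) = 51.515095·(cosh(1.426951) − 1) = 61.973076
T_max/T_min = cosh(S/(2a)) = 2.203008

a=51.515 sag=61.973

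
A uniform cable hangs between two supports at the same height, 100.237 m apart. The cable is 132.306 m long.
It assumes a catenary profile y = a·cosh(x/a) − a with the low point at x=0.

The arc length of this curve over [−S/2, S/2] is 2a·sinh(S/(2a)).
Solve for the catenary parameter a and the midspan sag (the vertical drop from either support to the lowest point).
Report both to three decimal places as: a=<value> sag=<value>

a=37.796 sag=38.393

seed: a₀ = √(S³/(24(L−S))) = √(100.237³/(24·32.069)) = 36.173769
iter 1: u=1.385493  f(a)=+3.222e+00  f'(a)=-2.138e+00  a ← 36.173769 − (+3.222e+00/-2.138e+00) = 37.681291
iter 2: u=1.330063  f(a)=+2.124e-01  f'(a)=-1.864e+00  a ← 37.681291 − (+2.124e-01/-1.864e+00) = 37.795219
iter 3: u=1.326054  f(a)=+1.067e-03  f'(a)=-1.846e+00  a ← 37.795219 − (+1.067e-03/-1.846e+00) = 37.795797
iter 4: u=1.326034  f(a)=+2.720e-08  f'(a)=-1.845e+00  a ← 37.795797 − (+2.720e-08/-1.845e+00) = 37.795797
iter 5: u=1.326034  f(a)=+0.000e+00  f'(a)=-1.845e+00  a ← 37.795797 − (+0.000e+00/-1.845e+00) = 37.795797
converged: |Δa| < 1e-12 after 5 iterations
sag = a·(cosh(S/(2a)) − 1) = 37.795797·(cosh(1.326034) − 1) = 38.393059
T_max/T_min = cosh(S/(2a)) = 2.015802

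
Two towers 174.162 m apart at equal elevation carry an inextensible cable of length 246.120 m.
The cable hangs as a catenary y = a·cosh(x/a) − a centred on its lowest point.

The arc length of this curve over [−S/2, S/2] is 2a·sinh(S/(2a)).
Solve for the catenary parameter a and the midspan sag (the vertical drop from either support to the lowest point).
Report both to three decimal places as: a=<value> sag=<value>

seed: a₀ = √(S³/(24(L−S))) = √(174.162³/(24·71.958)) = 55.307616
iter 1: u=1.574485  f(a)=+9.464e+00  f'(a)=-3.307e+00  a ← 55.307616 − (+9.464e+00/-3.307e+00) = 58.169507
iter 2: u=1.497021  f(a)=+7.842e-01  f'(a)=-2.780e+00  a ← 58.169507 − (+7.842e-01/-2.780e+00) = 58.451628
iter 3: u=1.489796  f(a)=+6.459e-03  f'(a)=-2.734e+00  a ← 58.451628 − (+6.459e-03/-2.734e+00) = 58.453991
iter 4: u=1.489736  f(a)=+4.462e-07  f'(a)=-2.734e+00  a ← 58.453991 − (+4.462e-07/-2.734e+00) = 58.453991
iter 5: u=1.489736  f(a)=-2.842e-14  f'(a)=-2.734e+00  a ← 58.453991 − (-2.842e-14/-2.734e+00) = 58.453991
converged: |Δa| < 1e-12 after 5 iterations
sag = a·(cosh(S/(2a)) − 1) = 58.453991·(cosh(1.489736) − 1) = 77.783422
T_max/T_min = cosh(S/(2a)) = 2.330678

a=58.454 sag=77.783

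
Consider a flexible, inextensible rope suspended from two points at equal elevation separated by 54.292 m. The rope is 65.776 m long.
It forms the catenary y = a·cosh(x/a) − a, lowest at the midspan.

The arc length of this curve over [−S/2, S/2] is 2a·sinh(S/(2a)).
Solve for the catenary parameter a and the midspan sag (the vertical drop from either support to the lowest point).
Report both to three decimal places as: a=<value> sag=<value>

a=24.826 sag=16.380

seed: a₀ = √(S³/(24(L−S))) = √(54.292³/(24·11.484)) = 24.096366
iter 1: u=1.126560  f(a)=+7.512e-01  f'(a)=-1.080e+00  a ← 24.096366 − (+7.512e-01/-1.080e+00) = 24.792033
iter 2: u=1.094949  f(a)=+3.376e-02  f'(a)=-9.847e-01  a ← 24.792033 − (+3.376e-02/-9.847e-01) = 24.826315
iter 3: u=1.093437  f(a)=+7.528e-05  f'(a)=-9.803e-01  a ← 24.826315 − (+7.528e-05/-9.803e-01) = 24.826392
iter 4: u=1.093433  f(a)=+3.762e-10  f'(a)=-9.803e-01  a ← 24.826392 − (+3.762e-10/-9.803e-01) = 24.826392
iter 5: u=1.093433  f(a)=+1.421e-14  f'(a)=-9.803e-01  a ← 24.826392 − (+1.421e-14/-9.803e-01) = 24.826392
converged: |Δa| < 1e-12 after 5 iterations
sag = a·(cosh(S/(2a)) − 1) = 24.826392·(cosh(1.093433) − 1) = 16.380043
T_max/T_min = cosh(S/(2a)) = 1.659783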